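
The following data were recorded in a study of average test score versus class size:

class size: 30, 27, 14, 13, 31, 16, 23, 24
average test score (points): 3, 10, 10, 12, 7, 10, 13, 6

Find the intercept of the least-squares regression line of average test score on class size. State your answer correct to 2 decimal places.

n = 8, Σx = 178, Σy = 71, Σxy = 1476, Σx² = 4316
Sxx = Σx² − (Σx)²/n = 4316 − 3960.5 = 355.5
Sxy = Σxy − (Σx)(Σy)/n = 1476 − 1579.75 = -103.75
b = Sxy/Sxx = -103.75/355.5 = -0.291842
a = ȳ − b·x̄ = 8.875 − (-0.291842)·22.25 = 15.368495

15.37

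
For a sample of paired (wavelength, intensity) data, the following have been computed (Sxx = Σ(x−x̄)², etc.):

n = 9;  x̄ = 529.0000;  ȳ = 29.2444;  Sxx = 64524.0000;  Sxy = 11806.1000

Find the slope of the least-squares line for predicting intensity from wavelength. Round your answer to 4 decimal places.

b = Sxy/Sxx = 11806.1/64524 = 0.182972

0.1830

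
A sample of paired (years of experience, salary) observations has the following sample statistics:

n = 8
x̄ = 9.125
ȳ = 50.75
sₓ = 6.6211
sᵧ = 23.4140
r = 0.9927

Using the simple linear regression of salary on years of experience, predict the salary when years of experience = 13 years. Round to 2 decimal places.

b = r · sᵧ/sₓ = 0.9927 · 23.414/6.6211 = 3.510456
a = ȳ − b·x̄ = 50.75 − 3.510456·9.125 = 18.717092
ŷ(13) = a + b·13 = 18.717092 + 3.510456·13 = 64.353016

64.35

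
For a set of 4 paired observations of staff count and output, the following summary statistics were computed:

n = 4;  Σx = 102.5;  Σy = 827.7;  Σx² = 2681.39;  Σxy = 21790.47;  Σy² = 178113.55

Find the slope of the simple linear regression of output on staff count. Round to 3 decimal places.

Sxx = Σx² − (Σx)²/n = 2681.39 − 2626.5625 = 54.8275
Sxy = Σxy − (Σx)(Σy)/n = 21790.47 − 21209.8125 = 580.6575
b = Sxy/Sxx = 580.6575/54.8275 = 10.590625

10.591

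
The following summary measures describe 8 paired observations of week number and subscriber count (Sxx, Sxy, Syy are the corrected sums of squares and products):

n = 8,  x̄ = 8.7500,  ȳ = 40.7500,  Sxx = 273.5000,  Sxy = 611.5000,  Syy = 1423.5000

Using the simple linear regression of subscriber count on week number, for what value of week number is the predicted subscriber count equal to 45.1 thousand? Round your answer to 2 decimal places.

b = Sxy/Sxx = 611.5/273.5 = 2.235832
a = ȳ − b·x̄ = 40.75 − 2.235832·8.75 = 21.186472
Set a + b·x = 45.1: x = (45.1 − 21.186472) / 2.235832 = 10.695585

10.70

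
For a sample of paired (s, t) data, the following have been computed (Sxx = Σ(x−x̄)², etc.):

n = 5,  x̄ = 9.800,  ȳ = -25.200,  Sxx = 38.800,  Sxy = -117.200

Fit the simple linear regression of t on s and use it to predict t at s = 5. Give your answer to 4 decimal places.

-10.7010

b = Sxy/Sxx = -117.2/38.8 = -3.020619
a = ȳ − b·x̄ = -25.2 − (-3.020619)·9.8 = 4.402062
ŷ(5) = a + b·5 = 4.402062 + (-3.020619)·5 = -10.701031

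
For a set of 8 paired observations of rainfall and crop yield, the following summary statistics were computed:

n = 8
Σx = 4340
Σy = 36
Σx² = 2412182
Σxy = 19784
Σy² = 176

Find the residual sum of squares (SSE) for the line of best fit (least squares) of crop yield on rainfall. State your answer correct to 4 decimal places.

12.8825

Sxx = Σx² − (Σx)²/n = 2412182 − 2354450 = 57732
Sxy = Σxy − (Σx)(Σy)/n = 19784 − 19530 = 254
Syy = Σy² − (Σy)²/n = 176 − 162 = 14
b = Sxy/Sxx = 254/57732 = 0.004400
SSE = Syy − b·Sxy = 14 − 0.004400·254 = 12.882492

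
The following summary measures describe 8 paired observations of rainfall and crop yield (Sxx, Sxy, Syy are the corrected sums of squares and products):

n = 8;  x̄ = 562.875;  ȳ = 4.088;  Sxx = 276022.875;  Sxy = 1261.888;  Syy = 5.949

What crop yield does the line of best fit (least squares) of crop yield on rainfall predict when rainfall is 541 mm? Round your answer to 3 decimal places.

b = Sxy/Sxx = 1261.888/276022.875 = 0.004572
a = ȳ − b·x̄ = 4.088 − 0.004572·562.875 = 1.514716
ŷ(541) = a + b·541 = 1.514716 + 0.004572·541 = 3.987995

3.988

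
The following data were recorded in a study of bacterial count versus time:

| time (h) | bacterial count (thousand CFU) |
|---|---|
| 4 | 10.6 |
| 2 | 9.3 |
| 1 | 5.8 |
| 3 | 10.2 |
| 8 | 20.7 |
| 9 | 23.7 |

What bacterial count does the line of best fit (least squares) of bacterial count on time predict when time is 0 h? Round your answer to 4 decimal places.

3.7146

n = 6, Σx = 27, Σy = 80.3, Σxy = 476.3, Σx² = 175
Sxx = Σx² − (Σx)²/n = 175 − 121.5 = 53.5
Sxy = Σxy − (Σx)(Σy)/n = 476.3 − 361.35 = 114.95
b = Sxy/Sxx = 114.95/53.5 = 2.148598
a = ȳ − b·x̄ = 13.383333 − 2.148598·4.5 = 3.714642
ŷ(0) = a + b·0 = 3.714642 + 2.148598·0 = 3.714642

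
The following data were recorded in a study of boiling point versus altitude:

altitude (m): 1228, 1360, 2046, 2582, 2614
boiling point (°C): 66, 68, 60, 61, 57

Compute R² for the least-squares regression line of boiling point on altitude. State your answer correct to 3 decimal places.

0.806

n = 5, Σx = 9830, Σy = 312, Σxy = 602788, Σx² = 21043420, Σy² = 19550
Sxx = Σx² − (Σx)²/n = 21043420 − 19325780 = 1717640
Sxy = Σxy − (Σx)(Σy)/n = 602788 − 613392 = -10604
Syy = Σy² − (Σy)²/n = 19550 − 19468.8 = 81.2
R² = Sxy²/(Sxx·Syy) = (-10604)²/(1717640·81.2) = 0.806216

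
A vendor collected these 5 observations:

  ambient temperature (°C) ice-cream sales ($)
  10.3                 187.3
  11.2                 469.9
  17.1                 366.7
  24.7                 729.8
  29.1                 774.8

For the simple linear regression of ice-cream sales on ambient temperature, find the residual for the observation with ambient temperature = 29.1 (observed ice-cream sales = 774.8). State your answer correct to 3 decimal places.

n = 5, Σx = 92.4, Σy = 2528.5, Σxy = 54035.38, Σx² = 1980.84
Sxx = Σx² − (Σx)²/n = 1980.84 − 1707.552 = 273.288
Sxy = Σxy − (Σx)(Σy)/n = 54035.38 − 46726.68 = 7308.7
b = Sxy/Sxx = 7308.7/273.288 = 26.743582
a = ȳ − b·x̄ = 505.7 − 26.743582·18.48 = 11.478607
ŷ(29.1) = 11.478607 + 26.743582·29.1 = 789.716839
residual = y − ŷ = 774.8 − 789.716839 = -14.916839

-14.917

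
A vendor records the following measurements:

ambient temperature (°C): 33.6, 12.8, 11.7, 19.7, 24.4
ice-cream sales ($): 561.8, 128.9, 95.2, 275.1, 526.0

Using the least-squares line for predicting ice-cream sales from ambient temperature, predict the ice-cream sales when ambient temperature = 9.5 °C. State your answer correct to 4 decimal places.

65.7843

n = 5, Σx = 102.2, Σy = 1587, Σxy = 39894.11, Σx² = 2413.14
Sxx = Σx² − (Σx)²/n = 2413.14 − 2088.968 = 324.172
Sxy = Σxy − (Σx)(Σy)/n = 39894.11 − 32438.28 = 7455.83
b = Sxy/Sxx = 7455.83/324.172 = 22.999611
a = ȳ − b·x̄ = 317.4 − 22.999611·20.44 = -152.712055
ŷ(9.5) = a + b·9.5 = -152.712055 + 22.999611·9.5 = 65.784252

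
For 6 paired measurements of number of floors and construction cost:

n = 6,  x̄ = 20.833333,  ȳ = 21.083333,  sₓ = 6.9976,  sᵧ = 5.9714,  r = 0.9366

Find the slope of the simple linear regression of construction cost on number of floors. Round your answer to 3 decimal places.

0.799

b = r · sᵧ/sₓ = 0.9366 · 5.9714/6.9976 = 0.799247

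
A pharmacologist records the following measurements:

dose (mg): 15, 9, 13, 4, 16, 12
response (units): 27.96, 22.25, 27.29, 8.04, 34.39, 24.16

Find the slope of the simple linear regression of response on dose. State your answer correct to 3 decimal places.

n = 6, Σx = 69, Σy = 144.09, Σxy = 1846.74, Σx² = 891
Sxx = Σx² − (Σx)²/n = 891 − 793.5 = 97.5
Sxy = Σxy − (Σx)(Σy)/n = 1846.74 − 1657.035 = 189.705
b = Sxy/Sxx = 189.705/97.5 = 1.945692

1.946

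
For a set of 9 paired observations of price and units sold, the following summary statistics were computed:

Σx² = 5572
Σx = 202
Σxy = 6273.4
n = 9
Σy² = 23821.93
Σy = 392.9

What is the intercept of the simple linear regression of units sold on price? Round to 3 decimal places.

98.674

Sxx = Σx² − (Σx)²/n = 5572 − 4533.777778 = 1038.222222
Sxy = Σxy − (Σx)(Σy)/n = 6273.4 − 8818.422222 = -2545.022222
b = Sxy/Sxx = -2545.022222/1038.222222 = -2.451327
a = ȳ − b·x̄ = 43.655556 − (-2.451327)·22.444444 = 98.674229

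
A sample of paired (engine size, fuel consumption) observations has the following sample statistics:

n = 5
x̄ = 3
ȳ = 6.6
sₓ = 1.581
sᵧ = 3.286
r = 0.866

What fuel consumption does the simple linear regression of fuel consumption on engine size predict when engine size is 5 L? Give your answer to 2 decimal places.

b = r · sᵧ/sₓ = 0.866 · 3.286/1.581 = 1.799922
a = ȳ − b·x̄ = 6.6 − 1.799922·3 = 1.200235
ŷ(5) = a + b·5 = 1.200235 + 1.799922·5 = 10.199843

10.20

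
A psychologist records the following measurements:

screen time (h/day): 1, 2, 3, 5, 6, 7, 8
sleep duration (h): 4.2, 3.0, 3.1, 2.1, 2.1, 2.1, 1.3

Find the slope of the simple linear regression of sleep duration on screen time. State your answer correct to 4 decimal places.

n = 7, Σx = 32, Σy = 17.9, Σxy = 67.7, Σx² = 188
Sxx = Σx² − (Σx)²/n = 188 − 146.285714 = 41.714286
Sxy = Σxy − (Σx)(Σy)/n = 67.7 − 81.828571 = -14.128571
b = Sxy/Sxx = -14.128571/41.714286 = -0.338699

-0.3387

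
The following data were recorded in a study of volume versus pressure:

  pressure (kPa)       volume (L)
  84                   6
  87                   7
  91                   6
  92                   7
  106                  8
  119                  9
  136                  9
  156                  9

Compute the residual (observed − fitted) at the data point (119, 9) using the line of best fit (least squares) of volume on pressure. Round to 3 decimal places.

n = 8, Σx = 871, Σy = 61, Σxy = 6850, Σx² = 99599
Sxx = Σx² − (Σx)²/n = 99599 − 94830.125 = 4768.875
Sxy = Σxy − (Σx)(Σy)/n = 6850 − 6641.375 = 208.625
b = Sxy/Sxx = 208.625/4768.875 = 0.043747
a = ȳ − b·x̄ = 7.625 − 0.043747·108.875 = 2.862022
ŷ(119) = 2.862022 + 0.043747·119 = 8.067941
residual = y − ŷ = 9 − 8.067941 = 0.932059

0.932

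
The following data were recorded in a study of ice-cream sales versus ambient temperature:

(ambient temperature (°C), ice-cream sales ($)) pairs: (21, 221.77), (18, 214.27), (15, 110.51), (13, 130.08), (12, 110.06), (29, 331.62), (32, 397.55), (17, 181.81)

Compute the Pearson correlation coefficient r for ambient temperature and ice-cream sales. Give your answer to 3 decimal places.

n = 8, Σx = 157, Σy = 1697.67, Σxy = 38612.79, Σx² = 3457, Σy² = 437412.7389
Sxx = Σx² − (Σx)²/n = 3457 − 3081.125 = 375.875
Sxy = Σxy − (Σx)(Σy)/n = 38612.79 − 33316.77375 = 5296.01625
Syy = Σy² − (Σy)²/n = 437412.7389 − 360260.428613 = 77152.310288
r = Sxy/√(Sxx·Syy) = 5296.01625/√(28999624.629314) = 5296.01625/5385.129955 = 0.983452

0.983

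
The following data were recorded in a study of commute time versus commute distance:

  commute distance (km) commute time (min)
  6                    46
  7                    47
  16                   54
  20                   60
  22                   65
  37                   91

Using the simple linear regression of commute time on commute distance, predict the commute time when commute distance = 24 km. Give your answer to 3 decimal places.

n = 6, Σx = 108, Σy = 363, Σxy = 7466, Σx² = 2594
Sxx = Σx² − (Σx)²/n = 2594 − 1944 = 650
Sxy = Σxy − (Σx)(Σy)/n = 7466 − 6534 = 932
b = Sxy/Sxx = 932/650 = 1.433846
a = ȳ − b·x̄ = 60.5 − 1.433846·18 = 34.690769
ŷ(24) = a + b·24 = 34.690769 + 1.433846·24 = 69.103077

69.103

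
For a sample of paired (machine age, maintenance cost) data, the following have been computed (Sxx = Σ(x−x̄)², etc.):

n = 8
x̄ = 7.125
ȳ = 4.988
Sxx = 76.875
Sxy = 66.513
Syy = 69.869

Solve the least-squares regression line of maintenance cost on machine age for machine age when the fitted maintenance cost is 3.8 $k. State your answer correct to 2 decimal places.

5.75

b = Sxy/Sxx = 66.513/76.875 = 0.865210
a = ȳ − b·x̄ = 4.988 − 0.865210·7.125 = -1.176620
Set a + b·x = 3.8: x = (3.8 − (-1.176620)) / 0.865210 = 5.751923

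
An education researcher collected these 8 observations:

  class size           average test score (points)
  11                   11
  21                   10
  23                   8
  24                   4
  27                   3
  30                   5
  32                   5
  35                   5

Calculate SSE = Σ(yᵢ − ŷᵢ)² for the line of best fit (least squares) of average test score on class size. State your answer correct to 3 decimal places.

25.046

n = 8, Σx = 203, Σy = 51, Σxy = 1177, Σx² = 5545, Σy² = 385
Sxx = Σx² − (Σx)²/n = 5545 − 5151.125 = 393.875
Sxy = Σxy − (Σx)(Σy)/n = 1177 − 1294.125 = -117.125
Syy = Σy² − (Σy)²/n = 385 − 325.125 = 59.875
b = Sxy/Sxx = -117.125/393.875 = -0.297366
SSE = Syy − b·Sxy = 59.875 − (-0.297366)·(-117.125) = 25.046017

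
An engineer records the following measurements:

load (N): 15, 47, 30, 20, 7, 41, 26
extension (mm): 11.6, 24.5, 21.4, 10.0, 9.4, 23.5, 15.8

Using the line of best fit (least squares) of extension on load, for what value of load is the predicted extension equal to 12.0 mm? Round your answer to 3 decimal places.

n = 7, Σx = 186, Σy = 116.2, Σxy = 3607.6, Σx² = 6140
Sxx = Σx² − (Σx)²/n = 6140 − 4942.285714 = 1197.714286
Sxy = Σxy − (Σx)(Σy)/n = 3607.6 − 3087.6 = 520
b = Sxy/Sxx = 520/1197.714286 = 0.434160
a = ȳ − b·x̄ = 16.6 − 0.434160·26.571429 = 5.063740
Set a + b·x = 12.0: x = (12.0 − 5.063740) / 0.434160 = 15.976264

15.976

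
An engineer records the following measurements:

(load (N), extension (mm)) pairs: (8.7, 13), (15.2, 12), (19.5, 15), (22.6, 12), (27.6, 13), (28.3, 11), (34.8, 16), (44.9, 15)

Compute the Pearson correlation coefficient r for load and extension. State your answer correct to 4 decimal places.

n = 8, Σx = 201.6, Σy = 107, Σxy = 2759.6, Σx² = 5987.44, Σy² = 1453
Sxx = Σx² − (Σx)²/n = 5987.44 − 5080.32 = 907.12
Sxy = Σxy − (Σx)(Σy)/n = 2759.6 − 2696.4 = 63.2
Syy = Σy² − (Σy)²/n = 1453 − 1431.125 = 21.875
r = Sxy/√(Sxx·Syy) = 63.2/√(19843.25) = 63.2/140.866071 = 0.448653

0.4487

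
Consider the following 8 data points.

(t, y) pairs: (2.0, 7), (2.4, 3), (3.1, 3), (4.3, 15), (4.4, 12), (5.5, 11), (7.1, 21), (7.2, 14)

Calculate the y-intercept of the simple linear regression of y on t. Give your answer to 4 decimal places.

-0.8084

n = 8, Σx = 36, Σy = 86, Σxy = 458.2, Σx² = 189.72
Sxx = Σx² − (Σx)²/n = 189.72 − 162 = 27.72
Sxy = Σxy − (Σx)(Σy)/n = 458.2 − 387 = 71.2
b = Sxy/Sxx = 71.2/27.72 = 2.568543
a = ȳ − b·x̄ = 10.75 − 2.568543·4.5 = -0.808442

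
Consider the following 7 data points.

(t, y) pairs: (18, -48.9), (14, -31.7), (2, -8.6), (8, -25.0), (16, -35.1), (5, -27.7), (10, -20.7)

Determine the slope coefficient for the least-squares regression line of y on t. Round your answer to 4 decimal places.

-1.8611

n = 7, Σx = 73, Σy = -197.7, Σxy = -2448.3, Σx² = 969
Sxx = Σx² − (Σx)²/n = 969 − 761.285714 = 207.714286
Sxy = Σxy − (Σx)(Σy)/n = -2448.3 − (-2061.728571) = -386.571429
b = Sxy/Sxx = -386.571429/207.714286 = -1.861073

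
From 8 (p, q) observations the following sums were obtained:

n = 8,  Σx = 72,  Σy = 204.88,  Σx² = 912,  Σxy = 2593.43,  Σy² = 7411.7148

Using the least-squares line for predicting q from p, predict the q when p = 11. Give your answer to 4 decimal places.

Sxx = Σx² − (Σx)²/n = 912 − 648 = 264
Sxy = Σxy − (Σx)(Σy)/n = 2593.43 − 1843.92 = 749.51
b = Sxy/Sxx = 749.51/264 = 2.839053
a = ȳ − b·x̄ = 25.61 − 2.839053·9 = 0.058523
ŷ(11) = a + b·11 = 0.058523 + 2.839053·11 = 31.288106

31.2881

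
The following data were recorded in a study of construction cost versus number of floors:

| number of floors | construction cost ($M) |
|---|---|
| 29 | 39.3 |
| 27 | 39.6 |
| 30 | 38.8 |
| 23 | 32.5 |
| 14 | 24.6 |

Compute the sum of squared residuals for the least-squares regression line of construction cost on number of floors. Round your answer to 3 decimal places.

n = 5, Σx = 123, Σy = 174.8, Σxy = 4464.8, Σx² = 3195, Σy² = 6279.5
Sxx = Σx² − (Σx)²/n = 3195 − 3025.8 = 169.2
Sxy = Σxy − (Σx)(Σy)/n = 4464.8 − 4300.08 = 164.72
Syy = Σy² − (Σy)²/n = 6279.5 − 6111.008 = 168.492
b = Sxy/Sxx = 164.72/169.2 = 0.973522
SSE = Syy − b·Sxy = 168.492 − 0.973522·164.72 = 8.133381

8.133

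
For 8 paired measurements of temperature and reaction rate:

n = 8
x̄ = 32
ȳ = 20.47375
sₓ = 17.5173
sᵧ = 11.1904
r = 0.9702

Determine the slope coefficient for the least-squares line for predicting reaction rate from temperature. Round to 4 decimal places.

b = r · sᵧ/sₓ = 0.9702 · 11.1904/17.5173 = 0.619783

0.6198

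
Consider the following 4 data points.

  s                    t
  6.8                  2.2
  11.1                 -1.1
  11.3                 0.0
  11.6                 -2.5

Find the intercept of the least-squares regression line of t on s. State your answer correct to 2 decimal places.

7.51

n = 4, Σx = 40.8, Σy = -1.4, Σxy = -26.25, Σx² = 431.7
Sxx = Σx² − (Σx)²/n = 431.7 − 416.16 = 15.54
Sxy = Σxy − (Σx)(Σy)/n = -26.25 − (-14.28) = -11.97
b = Sxy/Sxx = -11.97/15.54 = -0.770270
a = ȳ − b·x̄ = -0.35 − (-0.770270)·10.2 = 7.506757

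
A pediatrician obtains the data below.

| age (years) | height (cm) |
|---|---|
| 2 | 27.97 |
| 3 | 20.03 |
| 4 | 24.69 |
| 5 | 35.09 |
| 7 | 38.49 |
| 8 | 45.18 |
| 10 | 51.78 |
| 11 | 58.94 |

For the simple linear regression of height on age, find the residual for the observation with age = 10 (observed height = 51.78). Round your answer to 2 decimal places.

-0.83

n = 8, Σx = 50, Σy = 302.17, Σxy = 2187.25, Σx² = 388
Sxx = Σx² − (Σx)²/n = 388 − 312.5 = 75.5
Sxy = Σxy − (Σx)(Σy)/n = 2187.25 − 1888.5625 = 298.6875
b = Sxy/Sxx = 298.6875/75.5 = 3.956126
a = ȳ − b·x̄ = 37.77125 − 3.956126·6.25 = 13.045464
ŷ(10) = 13.045464 + 3.956126·10 = 52.606722
residual = y − ŷ = 51.78 − 52.606722 = -0.826722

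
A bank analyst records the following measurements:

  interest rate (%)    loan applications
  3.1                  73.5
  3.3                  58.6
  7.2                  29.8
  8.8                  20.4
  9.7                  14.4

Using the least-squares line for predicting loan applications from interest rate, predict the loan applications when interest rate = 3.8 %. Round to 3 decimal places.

60.683

n = 5, Σx = 32.1, Σy = 196.7, Σxy = 954.99, Σx² = 243.87
Sxx = Σx² − (Σx)²/n = 243.87 − 206.082 = 37.788
Sxy = Σxy − (Σx)(Σy)/n = 954.99 − 1262.814 = -307.824
b = Sxy/Sxx = -307.824/37.788 = -8.146078
a = ȳ − b·x̄ = 39.34 − (-8.146078)·6.42 = 91.637822
ŷ(3.8) = a + b·3.8 = 91.637822 + (-8.146078)·3.8 = 60.682725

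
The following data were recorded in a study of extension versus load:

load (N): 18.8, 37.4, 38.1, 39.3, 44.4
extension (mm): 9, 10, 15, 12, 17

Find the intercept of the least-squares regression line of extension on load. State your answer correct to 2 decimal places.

3.46

n = 5, Σx = 178, Σy = 63, Σxy = 2341.1, Σx² = 6719.66
Sxx = Σx² − (Σx)²/n = 6719.66 − 6336.8 = 382.86
Sxy = Σxy − (Σx)(Σy)/n = 2341.1 − 2242.8 = 98.3
b = Sxy/Sxx = 98.3/382.86 = 0.256752
a = ȳ − b·x̄ = 12.6 − 0.256752·35.6 = 3.459635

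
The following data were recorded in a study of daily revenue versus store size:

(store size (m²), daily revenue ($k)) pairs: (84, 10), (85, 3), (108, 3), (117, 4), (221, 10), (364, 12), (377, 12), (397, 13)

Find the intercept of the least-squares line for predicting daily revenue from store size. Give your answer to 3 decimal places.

n = 8, Σx = 1753, Σy = 67, Σxy = 18150, Σx² = 520709
Sxx = Σx² − (Σx)²/n = 520709 − 384126.125 = 136582.875
Sxy = Σxy − (Σx)(Σy)/n = 18150 − 14681.375 = 3468.625
b = Sxy/Sxx = 3468.625/136582.875 = 0.025396
a = ȳ − b·x̄ = 8.375 − 0.025396·219.125 = 2.810156

2.810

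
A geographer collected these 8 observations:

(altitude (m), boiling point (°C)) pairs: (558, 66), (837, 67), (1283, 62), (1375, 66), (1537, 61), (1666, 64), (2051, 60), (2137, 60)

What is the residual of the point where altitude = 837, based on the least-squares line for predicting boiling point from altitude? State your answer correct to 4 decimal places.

1.2022

n = 8, Σx = 11444, Σy = 506, Σxy = 714864, Σx² = 18459942
Sxx = Σx² − (Σx)²/n = 18459942 − 16370642 = 2089300
Sxy = Σxy − (Σx)(Σy)/n = 714864 − 723833 = -8969
b = Sxy/Sxx = -8969/2089300 = -0.004293
a = ȳ − b·x̄ = 63.25 − (-0.004293)·1430.5 = 69.390887
ŷ(837) = 69.390887 + (-0.004293)·837 = 65.797792
residual = y − ŷ = 67 − 65.797792 = 1.202208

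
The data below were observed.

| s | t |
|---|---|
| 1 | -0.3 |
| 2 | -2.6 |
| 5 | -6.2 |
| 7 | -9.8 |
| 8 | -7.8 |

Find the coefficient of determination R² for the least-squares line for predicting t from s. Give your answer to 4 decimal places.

0.9005

n = 5, Σx = 23, Σy = -26.7, Σxy = -167.5, Σx² = 143, Σy² = 202.17
Sxx = Σx² − (Σx)²/n = 143 − 105.8 = 37.2
Sxy = Σxy − (Σx)(Σy)/n = -167.5 − (-122.82) = -44.68
Syy = Σy² − (Σy)²/n = 202.17 − 142.578 = 59.592
R² = Sxy²/(Sxx·Syy) = (-44.68)²/(37.2·59.592) = 0.900524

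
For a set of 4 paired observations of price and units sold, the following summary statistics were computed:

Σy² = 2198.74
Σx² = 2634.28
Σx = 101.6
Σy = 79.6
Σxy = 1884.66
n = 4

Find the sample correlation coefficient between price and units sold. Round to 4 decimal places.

Sxx = Σx² − (Σx)²/n = 2634.28 − 2580.64 = 53.64
Sxy = Σxy − (Σx)(Σy)/n = 1884.66 − 2021.84 = -137.18
Syy = Σy² − (Σy)²/n = 2198.74 − 1584.04 = 614.7
r = Sxy/√(Sxx·Syy) = -137.18/√(32972.508) = -137.18/181.583336 = -0.755466

-0.7555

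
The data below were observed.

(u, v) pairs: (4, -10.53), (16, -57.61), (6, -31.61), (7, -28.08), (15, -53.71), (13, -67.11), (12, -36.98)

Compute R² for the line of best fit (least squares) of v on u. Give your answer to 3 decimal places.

n = 7, Σx = 73, Σy = -285.63, Σxy = -3471.94, Σx² = 895, Σy² = 13973.5081
Sxx = Σx² − (Σx)²/n = 895 − 761.285714 = 133.714286
Sxy = Σxy − (Σx)(Σy)/n = -3471.94 − (-2978.712857) = -493.227143
Syy = Σy² − (Σy)²/n = 13973.5081 − 11654.928129 = 2318.579971
R² = Sxy²/(Sxx·Syy) = (-493.227143)²/(133.714286·2318.579971) = 0.784683

0.785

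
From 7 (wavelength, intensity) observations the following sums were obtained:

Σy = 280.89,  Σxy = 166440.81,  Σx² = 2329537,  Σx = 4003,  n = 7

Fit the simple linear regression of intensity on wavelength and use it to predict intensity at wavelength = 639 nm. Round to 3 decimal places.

Sxx = Σx² − (Σx)²/n = 2329537 − 2289144.142857 = 40392.857143
Sxy = Σxy − (Σx)(Σy)/n = 166440.81 − 160628.952857 = 5811.857143
b = Sxy/Sxx = 5811.857143/40392.857143 = 0.143883
a = ȳ − b·x̄ = 40.127143 − 0.143883·571.857143 = -42.153544
ŷ(639) = a + b·639 = -42.153544 + 0.143883·639 = 49.787878

49.788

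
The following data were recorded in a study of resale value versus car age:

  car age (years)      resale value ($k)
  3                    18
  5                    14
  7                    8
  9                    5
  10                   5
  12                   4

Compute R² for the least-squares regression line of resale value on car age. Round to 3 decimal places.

n = 6, Σx = 46, Σy = 54, Σxy = 323, Σx² = 408, Σy² = 650
Sxx = Σx² − (Σx)²/n = 408 − 352.666667 = 55.333333
Sxy = Σxy − (Σx)(Σy)/n = 323 − 414 = -91
Syy = Σy² − (Σy)²/n = 650 − 486 = 164
R² = Sxy²/(Sxx·Syy) = (-91)²/(55.333333·164) = 0.912540

0.913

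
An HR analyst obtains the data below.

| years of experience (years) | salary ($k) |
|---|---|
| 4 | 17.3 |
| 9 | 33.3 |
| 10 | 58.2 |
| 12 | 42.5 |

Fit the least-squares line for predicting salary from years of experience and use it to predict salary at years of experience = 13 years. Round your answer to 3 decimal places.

n = 4, Σx = 35, Σy = 151.3, Σxy = 1460.9, Σx² = 341
Sxx = Σx² − (Σx)²/n = 341 − 306.25 = 34.75
Sxy = Σxy − (Σx)(Σy)/n = 1460.9 − 1323.875 = 137.025
b = Sxy/Sxx = 137.025/34.75 = 3.943165
a = ȳ − b·x̄ = 37.825 − 3.943165·8.75 = 3.322302
ŷ(13) = a + b·13 = 3.322302 + 3.943165·13 = 54.583453

54.583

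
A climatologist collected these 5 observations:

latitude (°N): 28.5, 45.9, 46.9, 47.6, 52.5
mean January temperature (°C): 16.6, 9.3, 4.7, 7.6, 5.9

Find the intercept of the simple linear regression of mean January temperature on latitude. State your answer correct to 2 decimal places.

29.95

n = 5, Σx = 221.4, Σy = 44.1, Σxy = 1791.91, Σx² = 10140.68
Sxx = Σx² − (Σx)²/n = 10140.68 − 9803.592 = 337.088
Sxy = Σxy − (Σx)(Σy)/n = 1791.91 − 1952.748 = -160.838
b = Sxy/Sxx = -160.838/337.088 = -0.477140
a = ȳ − b·x̄ = 8.82 − (-0.477140)·44.28 = 29.947737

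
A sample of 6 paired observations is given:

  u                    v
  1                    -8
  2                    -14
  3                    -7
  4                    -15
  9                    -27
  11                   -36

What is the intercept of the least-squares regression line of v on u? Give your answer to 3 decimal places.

-4.358

n = 6, Σx = 30, Σy = -107, Σxy = -756, Σx² = 232
Sxx = Σx² − (Σx)²/n = 232 − 150 = 82
Sxy = Σxy − (Σx)(Σy)/n = -756 − (-535) = -221
b = Sxy/Sxx = -221/82 = -2.695122
a = ȳ − b·x̄ = -17.833333 − (-2.695122)·5 = -4.357724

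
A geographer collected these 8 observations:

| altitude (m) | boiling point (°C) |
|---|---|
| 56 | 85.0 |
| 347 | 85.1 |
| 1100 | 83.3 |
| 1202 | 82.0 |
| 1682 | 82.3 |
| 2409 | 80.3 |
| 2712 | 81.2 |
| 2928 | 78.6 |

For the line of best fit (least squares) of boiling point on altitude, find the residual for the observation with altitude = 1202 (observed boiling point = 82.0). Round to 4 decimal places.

-0.9223

n = 8, Σx = 12436, Σy = 657.8, Σxy = 1006710.2, Σx² = 27338882
Sxx = Σx² − (Σx)²/n = 27338882 − 19331762 = 8007120
Sxy = Σxy − (Σx)(Σy)/n = 1006710.2 − 1022550.1 = -15839.9
b = Sxy/Sxx = -15839.9/8007120 = -0.001978
a = ȳ − b·x̄ = 82.225 − (-0.001978)·1554.5 = 85.300154
ŷ(1202) = 85.300154 + (-0.001978)·1202 = 82.922325
residual = y − ŷ = 82.0 − 82.922325 = -0.922325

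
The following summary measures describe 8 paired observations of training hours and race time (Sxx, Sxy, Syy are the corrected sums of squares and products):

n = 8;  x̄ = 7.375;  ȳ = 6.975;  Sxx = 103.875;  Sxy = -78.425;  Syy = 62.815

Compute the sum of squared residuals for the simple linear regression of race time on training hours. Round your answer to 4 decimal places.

b = Sxy/Sxx = -78.425/103.875 = -0.754994
SSE = Syy − b·Sxy = 62.815 − (-0.754994)·(-78.425) = 3.604597

3.6046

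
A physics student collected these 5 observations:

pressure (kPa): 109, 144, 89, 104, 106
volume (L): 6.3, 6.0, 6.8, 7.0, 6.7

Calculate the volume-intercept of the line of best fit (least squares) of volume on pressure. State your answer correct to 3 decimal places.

n = 5, Σx = 552, Σy = 32.8, Σxy = 3594.1, Σx² = 62590
Sxx = Σx² − (Σx)²/n = 62590 − 60940.8 = 1649.2
Sxy = Σxy − (Σx)(Σy)/n = 3594.1 − 3621.12 = -27.02
b = Sxy/Sxx = -27.02/1649.2 = -0.016384
a = ȳ − b·x̄ = 6.56 − (-0.016384)·110.4 = 8.368761

8.369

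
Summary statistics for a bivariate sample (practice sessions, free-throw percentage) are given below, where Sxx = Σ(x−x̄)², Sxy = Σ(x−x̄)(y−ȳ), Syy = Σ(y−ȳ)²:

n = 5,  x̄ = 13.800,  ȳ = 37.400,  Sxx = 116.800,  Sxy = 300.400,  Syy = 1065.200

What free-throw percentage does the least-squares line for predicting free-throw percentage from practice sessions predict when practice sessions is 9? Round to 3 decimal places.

b = Sxy/Sxx = 300.4/116.8 = 2.571918
a = ȳ − b·x̄ = 37.4 − 2.571918·13.8 = 1.907534
ŷ(9) = a + b·9 = 1.907534 + 2.571918·9 = 25.054795

25.055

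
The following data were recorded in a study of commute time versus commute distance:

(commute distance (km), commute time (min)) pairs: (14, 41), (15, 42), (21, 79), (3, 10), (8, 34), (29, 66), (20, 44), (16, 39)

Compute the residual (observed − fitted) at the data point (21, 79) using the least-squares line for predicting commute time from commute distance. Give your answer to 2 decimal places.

n = 8, Σx = 126, Σy = 355, Σxy = 6583, Σx² = 2432
Sxx = Σx² − (Σx)²/n = 2432 − 1984.5 = 447.5
Sxy = Σxy − (Σx)(Σy)/n = 6583 − 5591.25 = 991.75
b = Sxy/Sxx = 991.75/447.5 = 2.216201
a = ȳ − b·x̄ = 44.375 − 2.216201·15.75 = 9.469832
ŷ(21) = 9.469832 + 2.216201·21 = 56.010056
residual = y − ŷ = 79 − 56.010056 = 22.989944

22.99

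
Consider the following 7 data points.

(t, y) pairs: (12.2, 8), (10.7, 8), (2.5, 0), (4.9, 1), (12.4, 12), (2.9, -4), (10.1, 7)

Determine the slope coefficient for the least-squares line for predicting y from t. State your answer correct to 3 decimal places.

n = 7, Σx = 55.7, Σy = 32, Σxy = 396, Σx² = 557.77
Sxx = Σx² − (Σx)²/n = 557.77 − 443.212857 = 114.557143
Sxy = Σxy − (Σx)(Σy)/n = 396 − 254.628571 = 141.371429
b = Sxy/Sxx = 141.371429/114.557143 = 1.234069

1.234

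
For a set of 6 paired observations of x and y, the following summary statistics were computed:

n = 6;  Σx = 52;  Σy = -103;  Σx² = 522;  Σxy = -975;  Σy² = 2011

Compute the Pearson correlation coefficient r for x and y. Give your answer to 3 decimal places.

-0.626

Sxx = Σx² − (Σx)²/n = 522 − 450.666667 = 71.333333
Sxy = Σxy − (Σx)(Σy)/n = -975 − (-892.666667) = -82.333333
Syy = Σy² − (Σy)²/n = 2011 − 1768.166667 = 242.833333
r = Sxy/√(Sxx·Syy) = -82.333333/√(17322.111111) = -82.333333/131.613491 = -0.625569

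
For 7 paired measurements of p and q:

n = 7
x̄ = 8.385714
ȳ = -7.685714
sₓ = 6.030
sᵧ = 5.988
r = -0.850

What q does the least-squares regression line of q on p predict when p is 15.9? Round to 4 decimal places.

b = r · sᵧ/sₓ = -0.85 · 5.988/6.03 = -0.844080
a = ȳ − b·x̄ = -7.685714 − (-0.844080)·8.385714 = -0.607504
ŷ(15.9) = a + b·15.9 = -0.607504 + (-0.844080)·15.9 = -14.028370

-14.0284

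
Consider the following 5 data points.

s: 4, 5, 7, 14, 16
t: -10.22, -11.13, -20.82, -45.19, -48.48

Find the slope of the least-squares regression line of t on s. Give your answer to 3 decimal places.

-3.374

n = 5, Σx = 46, Σy = -135.84, Σxy = -1650.61, Σx² = 542
Sxx = Σx² − (Σx)²/n = 542 − 423.2 = 118.8
Sxy = Σxy − (Σx)(Σy)/n = -1650.61 − (-1249.728) = -400.882
b = Sxy/Sxx = -400.882/118.8 = -3.374428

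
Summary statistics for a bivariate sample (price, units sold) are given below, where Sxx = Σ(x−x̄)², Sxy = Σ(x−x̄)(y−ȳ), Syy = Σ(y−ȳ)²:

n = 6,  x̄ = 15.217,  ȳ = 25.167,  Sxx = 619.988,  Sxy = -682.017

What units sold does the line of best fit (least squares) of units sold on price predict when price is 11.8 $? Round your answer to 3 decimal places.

28.926

b = Sxy/Sxx = -682.017/619.988 = -1.100049
a = ȳ − b·x̄ = 25.167 − (-1.100049)·15.217 = 41.906441
ŷ(11.8) = a + b·11.8 = 41.906441 + (-1.100049)·11.8 = 28.925866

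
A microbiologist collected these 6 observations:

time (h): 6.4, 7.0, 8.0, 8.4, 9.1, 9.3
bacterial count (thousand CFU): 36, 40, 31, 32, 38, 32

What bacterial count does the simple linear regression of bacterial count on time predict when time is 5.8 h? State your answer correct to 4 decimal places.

n = 6, Σx = 48.2, Σy = 209, Σxy = 1670.6, Σx² = 393.82
Sxx = Σx² − (Σx)²/n = 393.82 − 387.206667 = 6.613333
Sxy = Σxy − (Σx)(Σy)/n = 1670.6 − 1678.966667 = -8.366667
b = Sxy/Sxx = -8.366667/6.613333 = -1.265121
a = ȳ − b·x̄ = 34.833333 − (-1.265121)·8.033333 = 44.996472
ŷ(5.8) = a + b·5.8 = 44.996472 + (-1.265121)·5.8 = 37.658770

37.6588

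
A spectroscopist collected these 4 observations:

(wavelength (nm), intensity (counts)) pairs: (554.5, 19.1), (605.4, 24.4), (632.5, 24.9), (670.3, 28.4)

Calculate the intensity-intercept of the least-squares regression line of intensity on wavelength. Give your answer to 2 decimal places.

-23.49

n = 4, Σx = 2462.7, Σy = 96.8, Σxy = 60148.48, Σx² = 1523337.75
Sxx = Σx² − (Σx)²/n = 1523337.75 − 1516222.8225 = 7114.9275
Sxy = Σxy − (Σx)(Σy)/n = 60148.48 − 59597.34 = 551.14
b = Sxy/Sxx = 551.14/7114.9275 = 0.077462
a = ȳ − b·x̄ = 24.2 − 0.077462·615.675 = -23.491719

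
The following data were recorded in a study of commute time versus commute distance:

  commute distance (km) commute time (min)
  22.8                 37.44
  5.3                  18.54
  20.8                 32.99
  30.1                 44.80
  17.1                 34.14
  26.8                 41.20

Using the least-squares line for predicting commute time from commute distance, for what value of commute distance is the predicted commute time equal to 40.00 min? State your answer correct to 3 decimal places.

n = 6, Σx = 122.9, Σy = 209.11, Σxy = 4674.52, Σx² = 2897.23
Sxx = Σx² − (Σx)²/n = 2897.23 − 2517.401667 = 379.828333
Sxy = Σxy − (Σx)(Σy)/n = 4674.52 − 4283.269833 = 391.250167
b = Sxy/Sxx = 391.250167/379.828333 = 1.030071
a = ȳ − b·x̄ = 34.851667 − 1.030071·20.483333 = 13.752378
Set a + b·x = 40.00: x = (40.00 − 13.752378) / 1.030071 = 25.481370

25.481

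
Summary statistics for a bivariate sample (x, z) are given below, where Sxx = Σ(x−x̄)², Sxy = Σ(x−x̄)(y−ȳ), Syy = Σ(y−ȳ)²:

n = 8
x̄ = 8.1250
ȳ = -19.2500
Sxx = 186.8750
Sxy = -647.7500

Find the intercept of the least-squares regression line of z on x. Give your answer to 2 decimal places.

b = Sxy/Sxx = -647.75/186.875 = -3.466221
a = ȳ − b·x̄ = -19.25 − (-3.466221)·8.125 = 8.913043

8.91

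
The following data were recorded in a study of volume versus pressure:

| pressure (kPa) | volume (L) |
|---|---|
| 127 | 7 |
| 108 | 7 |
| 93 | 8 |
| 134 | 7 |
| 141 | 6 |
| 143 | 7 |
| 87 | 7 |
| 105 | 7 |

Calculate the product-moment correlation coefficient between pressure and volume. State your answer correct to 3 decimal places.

-0.587

n = 8, Σx = 938, Σy = 56, Σxy = 6518, Σx² = 113322, Σy² = 394
Sxx = Σx² − (Σx)²/n = 113322 − 109980.5 = 3341.5
Sxy = Σxy − (Σx)(Σy)/n = 6518 − 6566 = -48
Syy = Σy² − (Σy)²/n = 394 − 392 = 2
r = Sxy/√(Sxx·Syy) = -48/√(6683) = -48/81.749618 = -0.587159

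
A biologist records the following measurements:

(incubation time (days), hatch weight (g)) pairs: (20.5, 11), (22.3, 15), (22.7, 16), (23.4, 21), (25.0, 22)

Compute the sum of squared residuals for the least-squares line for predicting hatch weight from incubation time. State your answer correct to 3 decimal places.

n = 5, Σx = 113.9, Σy = 85, Σxy = 1964.6, Σx² = 2605.39, Σy² = 1527
Sxx = Σx² − (Σx)²/n = 2605.39 − 2594.642 = 10.748
Sxy = Σxy − (Σx)(Σy)/n = 1964.6 − 1936.3 = 28.3
Syy = Σy² − (Σy)²/n = 1527 − 1445 = 82
b = Sxy/Sxx = 28.3/10.748 = 2.633048
SSE = Syy − b·Sxy = 82 − 2.633048·28.3 = 7.484741

7.485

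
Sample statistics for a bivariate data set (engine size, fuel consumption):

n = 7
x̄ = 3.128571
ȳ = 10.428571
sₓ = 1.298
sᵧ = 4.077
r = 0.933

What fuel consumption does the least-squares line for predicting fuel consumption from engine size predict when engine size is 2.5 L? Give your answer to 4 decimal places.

8.5865

b = r · sᵧ/sₓ = 0.933 · 4.077/1.298 = 2.930540
a = ȳ − b·x̄ = 10.428571 − 2.930540·3.128571 = 1.260168
ŷ(2.5) = a + b·2.5 = 1.260168 + 2.930540·2.5 = 8.586519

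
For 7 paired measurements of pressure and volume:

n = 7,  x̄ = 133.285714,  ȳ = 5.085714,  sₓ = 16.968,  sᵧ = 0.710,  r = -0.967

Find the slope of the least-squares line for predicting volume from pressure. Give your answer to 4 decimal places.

b = r · sᵧ/sₓ = -0.967 · 0.71/16.968 = -0.040463

-0.0405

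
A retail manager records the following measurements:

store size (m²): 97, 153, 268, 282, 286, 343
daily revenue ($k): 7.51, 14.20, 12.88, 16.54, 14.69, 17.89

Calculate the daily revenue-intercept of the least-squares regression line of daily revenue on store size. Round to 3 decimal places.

6.148

n = 6, Σx = 1429, Σy = 83.71, Σxy = 21354.8, Σx² = 383611
Sxx = Σx² − (Σx)²/n = 383611 − 340340.166667 = 43270.833333
Sxy = Σxy − (Σx)(Σy)/n = 21354.8 − 19936.931667 = 1417.868333
b = Sxy/Sxx = 1417.868333/43270.833333 = 0.032767
a = ȳ − b·x̄ = 13.951667 − 0.032767·238.166667 = 6.147588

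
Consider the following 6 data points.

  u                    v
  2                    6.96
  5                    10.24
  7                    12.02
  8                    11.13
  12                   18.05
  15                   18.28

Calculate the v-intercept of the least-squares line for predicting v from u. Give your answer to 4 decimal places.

5.1994

n = 6, Σx = 49, Σy = 76.68, Σxy = 729.1, Σx² = 511
Sxx = Σx² − (Σx)²/n = 511 − 400.166667 = 110.833333
Sxy = Σxy − (Σx)(Σy)/n = 729.1 − 626.22 = 102.88
b = Sxy/Sxx = 102.88/110.833333 = 0.928241
a = ȳ − b·x̄ = 12.78 − 0.928241·8.166667 = 5.199368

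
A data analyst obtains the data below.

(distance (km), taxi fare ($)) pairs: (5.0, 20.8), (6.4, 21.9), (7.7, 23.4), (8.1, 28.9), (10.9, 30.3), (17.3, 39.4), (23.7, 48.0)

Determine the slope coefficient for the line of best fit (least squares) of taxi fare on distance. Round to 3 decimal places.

n = 7, Σx = 79.1, Σy = 212.7, Σxy = 2807.92, Σx² = 1170.65
Sxx = Σx² − (Σx)²/n = 1170.65 − 893.83 = 276.82
Sxy = Σxy − (Σx)(Σy)/n = 2807.92 − 2403.51 = 404.41
b = Sxy/Sxx = 404.41/276.82 = 1.460913

1.461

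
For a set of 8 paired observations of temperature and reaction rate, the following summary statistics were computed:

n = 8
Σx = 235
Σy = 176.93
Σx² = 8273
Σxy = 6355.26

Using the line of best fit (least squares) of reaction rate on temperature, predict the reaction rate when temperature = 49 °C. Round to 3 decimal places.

Sxx = Σx² − (Σx)²/n = 8273 − 6903.125 = 1369.875
Sxy = Σxy − (Σx)(Σy)/n = 6355.26 − 5197.31875 = 1157.94125
b = Sxy/Sxx = 1157.94125/1369.875 = 0.845290
a = ȳ − b·x̄ = 22.11625 − 0.845290·29.375 = -2.714135
ŷ(49) = a + b·49 = -2.714135 + 0.845290·49 = 38.705061

38.705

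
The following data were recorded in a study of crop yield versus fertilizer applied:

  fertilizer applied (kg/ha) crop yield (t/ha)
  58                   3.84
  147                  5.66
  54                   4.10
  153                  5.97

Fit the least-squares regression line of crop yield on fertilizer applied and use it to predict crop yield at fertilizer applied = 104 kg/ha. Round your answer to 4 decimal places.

4.9121

n = 4, Σx = 412, Σy = 19.57, Σxy = 2189.55, Σx² = 51298
Sxx = Σx² − (Σx)²/n = 51298 − 42436 = 8862
Sxy = Σxy − (Σx)(Σy)/n = 2189.55 − 2015.71 = 173.84
b = Sxy/Sxx = 173.84/8862 = 0.019616
a = ȳ − b·x̄ = 4.8925 − 0.019616·103 = 2.872017
ŷ(104) = a + b·104 = 2.872017 + 0.019616·104 = 4.912116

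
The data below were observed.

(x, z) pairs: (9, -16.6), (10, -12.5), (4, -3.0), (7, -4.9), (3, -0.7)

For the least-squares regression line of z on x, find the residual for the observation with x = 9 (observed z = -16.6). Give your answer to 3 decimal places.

n = 5, Σx = 33, Σy = -37.7, Σxy = -322.8, Σx² = 255
Sxx = Σx² − (Σx)²/n = 255 − 217.8 = 37.2
Sxy = Σxy − (Σx)(Σy)/n = -322.8 − (-248.82) = -73.98
b = Sxy/Sxx = -73.98/37.2 = -1.988710
a = ȳ − b·x̄ = -7.54 − (-1.988710)·6.6 = 5.585484
ŷ(9) = 5.585484 + (-1.988710)·9 = -12.312903
residual = y − ŷ = -16.6 − (-12.312903) = -4.287097

-4.287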